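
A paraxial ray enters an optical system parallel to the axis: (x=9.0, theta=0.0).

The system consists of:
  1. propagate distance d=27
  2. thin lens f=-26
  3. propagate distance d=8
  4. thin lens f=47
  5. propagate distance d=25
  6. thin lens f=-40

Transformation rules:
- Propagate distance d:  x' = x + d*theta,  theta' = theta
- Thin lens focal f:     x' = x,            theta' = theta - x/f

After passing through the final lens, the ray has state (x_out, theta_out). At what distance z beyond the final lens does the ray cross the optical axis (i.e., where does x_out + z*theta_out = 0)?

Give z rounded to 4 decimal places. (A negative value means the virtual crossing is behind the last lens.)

Initial: x=9.0000 theta=0.0000
After 1 (propagate distance d=27): x=9.0000 theta=0.0000
After 2 (thin lens f=-26): x=9.0000 theta=9/26 (≈0.3462)
After 3 (propagate distance d=8): x=153/13 (≈11.7692) theta=9/26 (≈0.3462)
After 4 (thin lens f=47): x=153/13 (≈11.7692) theta=9/94 (≈0.0957)
After 5 (propagate distance d=25): x=17307/1222 (≈14.1628) theta=9/94 (≈0.0957)
After 6 (thin lens f=-40): x=17307/1222 (≈14.1628) theta=21987/48880 (≈0.4498)
z_focus = -x_out/theta_out = -(17307/1222)/(21987/48880) = -76920/2443 ≈ -31.4859
Rounded to 4 decimal places: z = -31.4859

Answer: -31.4859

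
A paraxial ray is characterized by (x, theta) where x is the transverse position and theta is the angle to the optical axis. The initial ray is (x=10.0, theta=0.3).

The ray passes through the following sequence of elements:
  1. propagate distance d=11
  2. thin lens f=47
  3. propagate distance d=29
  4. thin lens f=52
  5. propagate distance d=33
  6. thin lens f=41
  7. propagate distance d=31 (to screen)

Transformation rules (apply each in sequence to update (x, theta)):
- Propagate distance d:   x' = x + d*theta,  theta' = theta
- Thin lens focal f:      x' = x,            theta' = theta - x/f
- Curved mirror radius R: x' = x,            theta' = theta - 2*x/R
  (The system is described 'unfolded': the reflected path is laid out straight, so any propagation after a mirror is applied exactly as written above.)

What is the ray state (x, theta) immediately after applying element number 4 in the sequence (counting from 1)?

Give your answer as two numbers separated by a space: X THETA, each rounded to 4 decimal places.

Initial: x=10.0000 theta=0.3000
After 1 (propagate distance d=11): x=13.3000 theta=0.3000
After 2 (thin lens f=47): x=13.3000 theta=4/235 (≈0.0170)
After 3 (propagate distance d=29): x=6483/470 (≈13.7936) theta=4/235 (≈0.0170)
After 4 (thin lens f=52): x=6483/470 (≈13.7936) theta=-6067/24440 (≈-0.2482)
Rounded to 4 decimal places: x = 13.7936, theta = -0.2482

Answer: 13.7936 -0.2482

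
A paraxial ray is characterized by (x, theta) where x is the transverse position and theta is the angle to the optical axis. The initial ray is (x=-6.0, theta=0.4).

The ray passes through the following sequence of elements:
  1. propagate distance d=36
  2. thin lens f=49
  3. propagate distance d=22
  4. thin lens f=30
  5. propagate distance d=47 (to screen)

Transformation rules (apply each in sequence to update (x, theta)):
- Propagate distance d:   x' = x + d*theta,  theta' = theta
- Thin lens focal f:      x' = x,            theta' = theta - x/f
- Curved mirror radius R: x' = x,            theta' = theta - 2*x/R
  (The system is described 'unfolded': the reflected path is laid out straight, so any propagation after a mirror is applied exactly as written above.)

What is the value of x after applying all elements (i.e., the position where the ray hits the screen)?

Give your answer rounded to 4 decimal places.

Answer: 3.1333

Derivation:
Initial: x=-6.0000 theta=0.4000
After 1 (propagate distance d=36): x=8.4000 theta=0.4000
After 2 (thin lens f=49): x=8.4000 theta=8/35 (≈0.2286)
After 3 (propagate distance d=22): x=94/7 (≈13.4286) theta=8/35 (≈0.2286)
After 4 (thin lens f=30): x=94/7 (≈13.4286) theta=-23/105 (≈-0.2190)
After 5 (propagate distance d=47 (to screen)): x=47/15 (≈3.1333) theta=-23/105 (≈-0.2190)
Rounded to 4 decimal places: x = 3.1333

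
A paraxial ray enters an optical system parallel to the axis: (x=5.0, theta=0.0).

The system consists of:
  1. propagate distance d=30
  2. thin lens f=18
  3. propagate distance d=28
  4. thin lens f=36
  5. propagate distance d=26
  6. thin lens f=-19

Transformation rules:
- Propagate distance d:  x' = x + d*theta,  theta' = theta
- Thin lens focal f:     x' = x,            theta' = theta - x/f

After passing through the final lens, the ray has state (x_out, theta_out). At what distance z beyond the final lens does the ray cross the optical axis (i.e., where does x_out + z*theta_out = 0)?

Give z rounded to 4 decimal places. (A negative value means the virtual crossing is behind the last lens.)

Answer: -12.8654

Derivation:
Initial: x=5.0000 theta=0.0000
After 1 (propagate distance d=30): x=5.0000 theta=0.0000
After 2 (thin lens f=18): x=5.0000 theta=-5/18 (≈-0.2778)
After 3 (propagate distance d=28): x=-25/9 (≈-2.7778) theta=-5/18 (≈-0.2778)
After 4 (thin lens f=36): x=-25/9 (≈-2.7778) theta=-65/324 (≈-0.2006)
After 5 (propagate distance d=26): x=-1295/162 (≈-7.9938) theta=-65/324 (≈-0.2006)
After 6 (thin lens f=-19): x=-1295/162 (≈-7.9938) theta=-425/684 (≈-0.6213)
z_focus = -x_out/theta_out = -(-1295/162)/(-425/684) = -9842/765 ≈ -12.8654
Rounded to 4 decimal places: z = -12.8654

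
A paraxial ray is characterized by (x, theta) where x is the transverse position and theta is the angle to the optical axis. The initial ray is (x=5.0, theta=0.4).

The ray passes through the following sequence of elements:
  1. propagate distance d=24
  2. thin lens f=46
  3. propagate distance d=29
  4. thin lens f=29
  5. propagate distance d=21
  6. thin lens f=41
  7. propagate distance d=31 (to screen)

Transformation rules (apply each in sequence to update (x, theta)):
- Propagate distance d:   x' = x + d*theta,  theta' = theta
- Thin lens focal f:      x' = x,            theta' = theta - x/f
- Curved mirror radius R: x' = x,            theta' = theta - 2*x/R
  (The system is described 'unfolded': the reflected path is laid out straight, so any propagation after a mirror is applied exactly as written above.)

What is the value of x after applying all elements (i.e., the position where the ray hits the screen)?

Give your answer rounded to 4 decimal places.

Answer: -14.0403

Derivation:
Initial: x=5.0000 theta=0.4000
After 1 (propagate distance d=24): x=14.6000 theta=0.4000
After 2 (thin lens f=46): x=14.6000 theta=19/230 (≈0.0826)
After 3 (propagate distance d=29): x=3909/230 (≈16.9957) theta=19/230 (≈0.0826)
After 4 (thin lens f=29): x=3909/230 (≈16.9957) theta=-73/145 (≈-0.5034)
After 5 (propagate distance d=21): x=42843/6670 (≈6.4232) theta=-73/145 (≈-0.5034)
After 6 (thin lens f=41): x=42843/6670 (≈6.4232) theta=-180521/273470 (≈-0.6601)
After 7 (propagate distance d=31 (to screen)): x=-1919794/136735 (≈-14.0403) theta=-180521/273470 (≈-0.6601)
Rounded to 4 decimal places: x = -14.0403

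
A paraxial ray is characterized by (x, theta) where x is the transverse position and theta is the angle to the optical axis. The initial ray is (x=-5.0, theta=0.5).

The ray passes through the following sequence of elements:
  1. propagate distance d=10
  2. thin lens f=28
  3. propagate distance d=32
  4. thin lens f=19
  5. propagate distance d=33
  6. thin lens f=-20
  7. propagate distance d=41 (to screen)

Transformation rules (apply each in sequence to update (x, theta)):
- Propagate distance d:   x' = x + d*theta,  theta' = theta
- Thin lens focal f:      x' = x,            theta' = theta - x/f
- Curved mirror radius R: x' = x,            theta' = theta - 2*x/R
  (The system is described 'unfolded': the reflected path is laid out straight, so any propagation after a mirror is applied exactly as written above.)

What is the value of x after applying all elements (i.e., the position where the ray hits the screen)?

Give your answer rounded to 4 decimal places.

Answer: 0.3408

Derivation:
Initial: x=-5.0000 theta=0.5000
After 1 (propagate distance d=10): x=0.0000 theta=0.5000
After 2 (thin lens f=28): x=0.0000 theta=0.5000
After 3 (propagate distance d=32): x=16.0000 theta=0.5000
After 4 (thin lens f=19): x=16.0000 theta=-13/38 (≈-0.3421)
After 5 (propagate distance d=33): x=179/38 (≈4.7105) theta=-13/38 (≈-0.3421)
After 6 (thin lens f=-20): x=179/38 (≈4.7105) theta=-81/760 (≈-0.1066)
After 7 (propagate distance d=41 (to screen)): x=259/760 (≈0.3408) theta=-81/760 (≈-0.1066)
Rounded to 4 decimal places: x = 0.3408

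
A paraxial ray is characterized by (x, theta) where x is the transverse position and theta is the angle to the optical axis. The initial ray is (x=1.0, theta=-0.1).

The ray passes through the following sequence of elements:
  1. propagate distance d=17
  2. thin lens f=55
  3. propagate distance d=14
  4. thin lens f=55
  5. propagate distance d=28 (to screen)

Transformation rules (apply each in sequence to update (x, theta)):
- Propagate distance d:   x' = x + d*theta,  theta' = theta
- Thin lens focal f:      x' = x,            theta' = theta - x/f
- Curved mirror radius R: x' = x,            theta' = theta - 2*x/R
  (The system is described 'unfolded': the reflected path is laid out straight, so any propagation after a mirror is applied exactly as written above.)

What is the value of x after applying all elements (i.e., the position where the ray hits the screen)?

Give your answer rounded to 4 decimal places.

Initial: x=1.0000 theta=-0.1000
After 1 (propagate distance d=17): x=-0.7000 theta=-0.1000
After 2 (thin lens f=55): x=-0.7000 theta=-24/275 (≈-0.0873)
After 3 (propagate distance d=14): x=-1057/550 (≈-1.9218) theta=-24/275 (≈-0.0873)
After 4 (thin lens f=55): x=-1057/550 (≈-1.9218) theta=-1583/30250 (≈-0.0523)
After 5 (propagate distance d=28 (to screen)): x=-102459/30250 (≈-3.3871) theta=-1583/30250 (≈-0.0523)
Rounded to 4 decimal places: x = -3.3871

Answer: -3.3871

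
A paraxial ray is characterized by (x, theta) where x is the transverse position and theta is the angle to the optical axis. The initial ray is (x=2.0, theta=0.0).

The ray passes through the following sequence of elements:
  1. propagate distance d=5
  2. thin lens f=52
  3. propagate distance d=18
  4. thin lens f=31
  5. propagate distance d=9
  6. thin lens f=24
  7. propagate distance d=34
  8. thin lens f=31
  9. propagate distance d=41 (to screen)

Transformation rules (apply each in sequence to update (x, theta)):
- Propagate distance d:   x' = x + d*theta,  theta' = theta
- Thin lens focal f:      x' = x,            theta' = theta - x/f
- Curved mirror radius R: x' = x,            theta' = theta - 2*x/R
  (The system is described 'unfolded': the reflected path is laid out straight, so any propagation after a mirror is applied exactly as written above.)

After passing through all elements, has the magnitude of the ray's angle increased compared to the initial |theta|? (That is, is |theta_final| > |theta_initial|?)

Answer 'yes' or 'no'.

Initial: x=2.0000 theta=0.0000
After 1 (propagate distance d=5): x=2.0000 theta=0.0000
After 2 (thin lens f=52): x=2.0000 theta=-1/26 (≈-0.0385)
After 3 (propagate distance d=18): x=17/13 (≈1.3077) theta=-1/26 (≈-0.0385)
After 4 (thin lens f=31): x=17/13 (≈1.3077) theta=-5/62 (≈-0.0806)
After 5 (propagate distance d=9): x=469/806 (≈0.5819) theta=-5/62 (≈-0.0806)
After 6 (thin lens f=24): x=469/806 (≈0.5819) theta=-2029/19344 (≈-0.1049)
After 7 (propagate distance d=34): x=-28865/9672 (≈-2.9844) theta=-2029/19344 (≈-0.1049)
After 8 (thin lens f=31): x=-28865/9672 (≈-2.9844) theta=-1723/199888 (≈-0.0086)
After 9 (propagate distance d=41 (to screen)): x=-2001559/599664 (≈-3.3378) theta=-1723/199888 (≈-0.0086)
|theta_initial|=0.0000 |theta_final|=1723/199888 (≈0.0086) -> increased

Answer: yes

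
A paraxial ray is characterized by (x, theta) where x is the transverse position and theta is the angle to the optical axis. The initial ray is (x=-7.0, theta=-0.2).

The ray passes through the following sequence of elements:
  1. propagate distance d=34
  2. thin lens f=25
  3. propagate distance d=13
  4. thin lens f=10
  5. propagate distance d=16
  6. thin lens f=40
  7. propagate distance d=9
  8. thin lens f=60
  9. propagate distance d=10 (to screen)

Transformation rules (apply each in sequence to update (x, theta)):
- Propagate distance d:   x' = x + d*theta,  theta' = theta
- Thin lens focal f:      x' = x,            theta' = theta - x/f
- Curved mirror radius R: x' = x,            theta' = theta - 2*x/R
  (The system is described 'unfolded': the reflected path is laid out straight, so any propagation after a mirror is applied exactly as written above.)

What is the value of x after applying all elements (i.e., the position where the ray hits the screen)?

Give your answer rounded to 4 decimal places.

Answer: 26.7220

Derivation:
Initial: x=-7.0000 theta=-0.2000
After 1 (propagate distance d=34): x=-13.8000 theta=-0.2000
After 2 (thin lens f=25): x=-13.8000 theta=0.3520
After 3 (propagate distance d=13): x=-9.2240 theta=0.3520
After 4 (thin lens f=10): x=-9.2240 theta=1.2744
After 5 (propagate distance d=16): x=11.1664 theta=1.2744
After 6 (thin lens f=40): x=11.1664 theta=24881/25000 (≈0.9952)
After 7 (propagate distance d=9): x=503089/25000 (≈20.1236) theta=24881/25000 (≈0.9952)
After 8 (thin lens f=60): x=503089/25000 (≈20.1236) theta=989771/1500000 (≈0.6598)
After 9 (propagate distance d=10 (to screen)): x=801661/30000 (≈26.7220) theta=989771/1500000 (≈0.6598)
Rounded to 4 decimal places: x = 26.7220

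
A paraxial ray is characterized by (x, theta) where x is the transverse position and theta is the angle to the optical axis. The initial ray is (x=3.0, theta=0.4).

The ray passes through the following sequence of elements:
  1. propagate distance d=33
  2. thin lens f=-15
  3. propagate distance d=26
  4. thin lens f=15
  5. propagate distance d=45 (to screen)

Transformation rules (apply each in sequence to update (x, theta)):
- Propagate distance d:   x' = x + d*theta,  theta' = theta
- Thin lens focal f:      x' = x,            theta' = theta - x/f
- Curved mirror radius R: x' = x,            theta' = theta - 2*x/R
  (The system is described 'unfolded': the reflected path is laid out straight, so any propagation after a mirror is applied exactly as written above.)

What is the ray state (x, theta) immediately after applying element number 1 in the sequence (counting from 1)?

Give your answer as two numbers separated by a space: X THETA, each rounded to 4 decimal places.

Initial: x=3.0000 theta=0.4000
After 1 (propagate distance d=33): x=16.2000 theta=0.4000
Rounded to 4 decimal places: x = 16.2000, theta = 0.4000

Answer: 16.2000 0.4000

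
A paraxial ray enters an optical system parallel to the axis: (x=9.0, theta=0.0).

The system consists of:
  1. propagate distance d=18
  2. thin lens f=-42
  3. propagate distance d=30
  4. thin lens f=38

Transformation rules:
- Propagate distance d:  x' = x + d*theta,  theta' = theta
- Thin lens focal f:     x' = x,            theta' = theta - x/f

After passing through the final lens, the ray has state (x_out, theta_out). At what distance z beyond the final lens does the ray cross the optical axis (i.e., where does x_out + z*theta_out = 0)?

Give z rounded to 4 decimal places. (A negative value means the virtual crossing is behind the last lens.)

Answer: 80.4706

Derivation:
Initial: x=9.0000 theta=0.0000
After 1 (propagate distance d=18): x=9.0000 theta=0.0000
After 2 (thin lens f=-42): x=9.0000 theta=3/14 (≈0.2143)
After 3 (propagate distance d=30): x=108/7 (≈15.4286) theta=3/14 (≈0.2143)
After 4 (thin lens f=38): x=108/7 (≈15.4286) theta=-51/266 (≈-0.1917)
z_focus = -x_out/theta_out = -(108/7)/(-51/266) = 1368/17 ≈ 80.4706
Rounded to 4 decimal places: z = 80.4706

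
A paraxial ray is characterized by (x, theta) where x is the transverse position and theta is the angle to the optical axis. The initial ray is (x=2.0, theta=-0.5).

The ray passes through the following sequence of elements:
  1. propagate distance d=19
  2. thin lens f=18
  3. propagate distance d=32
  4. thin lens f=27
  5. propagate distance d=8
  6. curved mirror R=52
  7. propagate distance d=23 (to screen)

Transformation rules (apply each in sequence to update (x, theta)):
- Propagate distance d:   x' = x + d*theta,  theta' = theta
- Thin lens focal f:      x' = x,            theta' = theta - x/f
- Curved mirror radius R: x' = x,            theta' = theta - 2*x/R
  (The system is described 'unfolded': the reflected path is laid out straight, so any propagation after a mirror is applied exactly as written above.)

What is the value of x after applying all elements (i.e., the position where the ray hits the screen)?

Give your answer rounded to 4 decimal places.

Answer: 5.8414

Derivation:
Initial: x=2.0000 theta=-0.5000
After 1 (propagate distance d=19): x=-7.5000 theta=-0.5000
After 2 (thin lens f=18): x=-7.5000 theta=-1/12 (≈-0.0833)
After 3 (propagate distance d=32): x=-61/6 (≈-10.1667) theta=-1/12 (≈-0.0833)
After 4 (thin lens f=27): x=-61/6 (≈-10.1667) theta=95/324 (≈0.2932)
After 5 (propagate distance d=8): x=-1267/162 (≈-7.8210) theta=95/324 (≈0.2932)
After 6 (curved mirror R=52): x=-1267/162 (≈-7.8210) theta=139/234 (≈0.5940)
After 7 (propagate distance d=23 (to screen)): x=6151/1053 (≈5.8414) theta=139/234 (≈0.5940)
Rounded to 4 decimal places: x = 5.8414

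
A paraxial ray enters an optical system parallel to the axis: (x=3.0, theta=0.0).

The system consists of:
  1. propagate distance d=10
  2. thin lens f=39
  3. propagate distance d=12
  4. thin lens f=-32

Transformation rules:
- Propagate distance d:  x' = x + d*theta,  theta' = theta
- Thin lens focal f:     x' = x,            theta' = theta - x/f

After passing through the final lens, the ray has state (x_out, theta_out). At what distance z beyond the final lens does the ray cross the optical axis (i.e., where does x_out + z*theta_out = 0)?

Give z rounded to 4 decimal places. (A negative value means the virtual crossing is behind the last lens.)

Initial: x=3.0000 theta=0.0000
After 1 (propagate distance d=10): x=3.0000 theta=0.0000
After 2 (thin lens f=39): x=3.0000 theta=-1/13 (≈-0.0769)
After 3 (propagate distance d=12): x=27/13 (≈2.0769) theta=-1/13 (≈-0.0769)
After 4 (thin lens f=-32): x=27/13 (≈2.0769) theta=-5/416 (≈-0.0120)
z_focus = -x_out/theta_out = -(27/13)/(-5/416) = 172.8000
Rounded to 4 decimal places: z = 172.8000

Answer: 172.8000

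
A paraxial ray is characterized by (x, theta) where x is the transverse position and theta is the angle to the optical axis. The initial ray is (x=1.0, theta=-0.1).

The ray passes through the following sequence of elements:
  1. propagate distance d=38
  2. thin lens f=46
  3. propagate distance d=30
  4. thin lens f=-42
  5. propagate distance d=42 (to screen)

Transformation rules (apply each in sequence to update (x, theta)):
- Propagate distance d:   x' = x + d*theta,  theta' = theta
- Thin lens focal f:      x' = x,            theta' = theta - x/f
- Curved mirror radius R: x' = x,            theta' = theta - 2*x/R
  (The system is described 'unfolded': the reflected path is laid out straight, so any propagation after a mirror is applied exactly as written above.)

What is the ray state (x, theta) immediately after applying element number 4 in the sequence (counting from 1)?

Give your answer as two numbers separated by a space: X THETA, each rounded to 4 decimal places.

Initial: x=1.0000 theta=-0.1000
After 1 (propagate distance d=38): x=-2.8000 theta=-0.1000
After 2 (thin lens f=46): x=-2.8000 theta=-9/230 (≈-0.0391)
After 3 (propagate distance d=30): x=-457/115 (≈-3.9739) theta=-9/230 (≈-0.0391)
After 4 (thin lens f=-42): x=-457/115 (≈-3.9739) theta=-323/2415 (≈-0.1337)
Rounded to 4 decimal places: x = -3.9739, theta = -0.1337

Answer: -3.9739 -0.1337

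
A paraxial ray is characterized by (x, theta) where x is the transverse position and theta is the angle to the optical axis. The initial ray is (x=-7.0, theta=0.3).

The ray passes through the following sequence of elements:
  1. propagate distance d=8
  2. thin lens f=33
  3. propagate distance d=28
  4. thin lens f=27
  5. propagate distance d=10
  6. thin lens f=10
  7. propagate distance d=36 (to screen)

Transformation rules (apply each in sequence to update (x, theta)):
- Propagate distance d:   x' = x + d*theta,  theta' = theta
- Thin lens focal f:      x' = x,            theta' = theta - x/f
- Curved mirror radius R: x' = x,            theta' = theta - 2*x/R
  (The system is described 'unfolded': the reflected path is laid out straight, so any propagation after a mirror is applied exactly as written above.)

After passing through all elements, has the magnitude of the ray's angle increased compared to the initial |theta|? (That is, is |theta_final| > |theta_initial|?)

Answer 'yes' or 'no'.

Initial: x=-7.0000 theta=0.3000
After 1 (propagate distance d=8): x=-4.6000 theta=0.3000
After 2 (thin lens f=33): x=-4.6000 theta=29/66 (≈0.4394)
After 3 (propagate distance d=28): x=1271/165 (≈7.7030) theta=29/66 (≈0.4394)
After 4 (thin lens f=27): x=1271/165 (≈7.7030) theta=1373/8910 (≈0.1541)
After 5 (propagate distance d=10): x=41182/4455 (≈9.2440) theta=1373/8910 (≈0.1541)
After 6 (thin lens f=10): x=41182/4455 (≈9.2440) theta=-1271/1650 (≈-0.7703)
After 7 (propagate distance d=36 (to screen)): x=-37436/2025 (≈-18.4869) theta=-1271/1650 (≈-0.7703)
|theta_initial|=0.3000 |theta_final|=1271/1650 (≈0.7703) -> increased

Answer: yes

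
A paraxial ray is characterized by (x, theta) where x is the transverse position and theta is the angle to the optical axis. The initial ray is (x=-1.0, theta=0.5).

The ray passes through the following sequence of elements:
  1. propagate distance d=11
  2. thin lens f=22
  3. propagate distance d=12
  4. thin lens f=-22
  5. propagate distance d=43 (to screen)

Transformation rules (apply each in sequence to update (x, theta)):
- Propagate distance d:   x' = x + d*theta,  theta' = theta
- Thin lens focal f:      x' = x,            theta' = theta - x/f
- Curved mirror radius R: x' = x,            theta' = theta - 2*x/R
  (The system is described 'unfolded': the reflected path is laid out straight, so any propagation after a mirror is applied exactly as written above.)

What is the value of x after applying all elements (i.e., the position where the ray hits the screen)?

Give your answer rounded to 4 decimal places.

Initial: x=-1.0000 theta=0.5000
After 1 (propagate distance d=11): x=4.5000 theta=0.5000
After 2 (thin lens f=22): x=4.5000 theta=13/44 (≈0.2955)
After 3 (propagate distance d=12): x=177/22 (≈8.0455) theta=13/44 (≈0.2955)
After 4 (thin lens f=-22): x=177/22 (≈8.0455) theta=80/121 (≈0.6612)
After 5 (propagate distance d=43 (to screen)): x=8827/242 (≈36.4752) theta=80/121 (≈0.6612)
Rounded to 4 decimal places: x = 36.4752

Answer: 36.4752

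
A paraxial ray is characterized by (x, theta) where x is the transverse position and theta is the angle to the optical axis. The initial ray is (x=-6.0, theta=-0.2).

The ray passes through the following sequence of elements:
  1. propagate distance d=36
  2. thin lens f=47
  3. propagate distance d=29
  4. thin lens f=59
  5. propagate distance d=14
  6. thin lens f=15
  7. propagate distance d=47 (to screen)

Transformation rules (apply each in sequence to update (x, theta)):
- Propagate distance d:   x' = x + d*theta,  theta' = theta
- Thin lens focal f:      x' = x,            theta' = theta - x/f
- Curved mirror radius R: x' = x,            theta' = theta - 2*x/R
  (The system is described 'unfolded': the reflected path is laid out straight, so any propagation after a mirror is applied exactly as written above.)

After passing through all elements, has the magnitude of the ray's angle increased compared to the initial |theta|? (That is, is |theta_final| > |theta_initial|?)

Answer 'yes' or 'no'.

Initial: x=-6.0000 theta=-0.2000
After 1 (propagate distance d=36): x=-13.2000 theta=-0.2000
After 2 (thin lens f=47): x=-13.2000 theta=19/235 (≈0.0809)
After 3 (propagate distance d=29): x=-2551/235 (≈-10.8553) theta=19/235 (≈0.0809)
After 4 (thin lens f=59): x=-2551/235 (≈-10.8553) theta=3672/13865 (≈0.2648)
After 5 (propagate distance d=14): x=-99101/13865 (≈-7.1476) theta=3672/13865 (≈0.2648)
After 6 (thin lens f=15): x=-99101/13865 (≈-7.1476) theta=154181/207975 (≈0.7413)
After 7 (propagate distance d=47 (to screen)): x=5759992/207975 (≈27.6956) theta=154181/207975 (≈0.7413)
|theta_initial|=0.2000 |theta_final|=154181/207975 (≈0.7413) -> increased

Answer: yes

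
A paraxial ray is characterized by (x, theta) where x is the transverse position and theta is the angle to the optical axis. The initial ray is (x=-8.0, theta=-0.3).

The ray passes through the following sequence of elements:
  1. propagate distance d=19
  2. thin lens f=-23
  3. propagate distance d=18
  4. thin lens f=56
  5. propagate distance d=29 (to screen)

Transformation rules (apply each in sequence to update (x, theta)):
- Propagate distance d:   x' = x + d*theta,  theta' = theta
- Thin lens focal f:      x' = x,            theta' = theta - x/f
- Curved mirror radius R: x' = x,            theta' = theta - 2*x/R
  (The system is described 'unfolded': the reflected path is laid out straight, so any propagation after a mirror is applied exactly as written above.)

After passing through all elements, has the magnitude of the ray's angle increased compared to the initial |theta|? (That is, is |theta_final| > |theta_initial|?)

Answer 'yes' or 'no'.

Answer: yes

Derivation:
Initial: x=-8.0000 theta=-0.3000
After 1 (propagate distance d=19): x=-13.7000 theta=-0.3000
After 2 (thin lens f=-23): x=-13.7000 theta=-103/115 (≈-0.8957)
After 3 (propagate distance d=18): x=-6859/230 (≈-29.8217) theta=-103/115 (≈-0.8957)
After 4 (thin lens f=56): x=-6859/230 (≈-29.8217) theta=-4677/12880 (≈-0.3631)
After 5 (propagate distance d=29 (to screen)): x=-519737/12880 (≈-40.3523) theta=-4677/12880 (≈-0.3631)
|theta_initial|=0.3000 |theta_final|=4677/12880 (≈0.3631) -> increased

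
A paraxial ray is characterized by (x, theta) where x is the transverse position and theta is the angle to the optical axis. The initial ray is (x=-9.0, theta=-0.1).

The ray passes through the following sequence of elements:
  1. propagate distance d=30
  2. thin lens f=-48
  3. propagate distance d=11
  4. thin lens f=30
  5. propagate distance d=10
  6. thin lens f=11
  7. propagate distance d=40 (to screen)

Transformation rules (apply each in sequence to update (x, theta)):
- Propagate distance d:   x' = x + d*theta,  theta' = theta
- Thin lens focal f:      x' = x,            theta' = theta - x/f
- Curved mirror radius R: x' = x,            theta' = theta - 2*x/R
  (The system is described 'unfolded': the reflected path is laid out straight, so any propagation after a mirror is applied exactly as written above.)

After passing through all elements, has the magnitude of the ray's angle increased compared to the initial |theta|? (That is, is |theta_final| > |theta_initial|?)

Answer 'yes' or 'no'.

Initial: x=-9.0000 theta=-0.1000
After 1 (propagate distance d=30): x=-12.0000 theta=-0.1000
After 2 (thin lens f=-48): x=-12.0000 theta=-0.3500
After 3 (propagate distance d=11): x=-15.8500 theta=-0.3500
After 4 (thin lens f=30): x=-15.8500 theta=107/600 (≈0.1783)
After 5 (propagate distance d=10): x=-211/15 (≈-14.0667) theta=107/600 (≈0.1783)
After 6 (thin lens f=11): x=-211/15 (≈-14.0667) theta=9617/6600 (≈1.4571)
After 7 (propagate distance d=40 (to screen)): x=2432/55 (≈44.2182) theta=9617/6600 (≈1.4571)
|theta_initial|=0.1000 |theta_final|=9617/6600 (≈1.4571) -> increased

Answer: yes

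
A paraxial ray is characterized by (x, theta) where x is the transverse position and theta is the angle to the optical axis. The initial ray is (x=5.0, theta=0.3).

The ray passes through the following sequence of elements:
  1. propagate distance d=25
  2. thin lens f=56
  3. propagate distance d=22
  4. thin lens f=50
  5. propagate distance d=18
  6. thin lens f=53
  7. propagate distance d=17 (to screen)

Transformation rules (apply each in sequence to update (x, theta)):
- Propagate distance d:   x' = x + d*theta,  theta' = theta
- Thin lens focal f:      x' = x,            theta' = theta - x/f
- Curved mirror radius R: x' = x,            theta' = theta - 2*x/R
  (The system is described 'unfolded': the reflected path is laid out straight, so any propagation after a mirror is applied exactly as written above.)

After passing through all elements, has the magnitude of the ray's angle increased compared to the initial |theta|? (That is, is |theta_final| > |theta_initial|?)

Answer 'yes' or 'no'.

Answer: yes

Derivation:
Initial: x=5.0000 theta=0.3000
After 1 (propagate distance d=25): x=12.5000 theta=0.3000
After 2 (thin lens f=56): x=12.5000 theta=43/560 (≈0.0768)
After 3 (propagate distance d=22): x=3973/280 (≈14.1893) theta=43/560 (≈0.0768)
After 4 (thin lens f=50): x=3973/280 (≈14.1893) theta=-0.2070
After 5 (propagate distance d=18): x=73243/7000 (≈10.4633) theta=-0.2070
After 6 (thin lens f=53): x=73243/7000 (≈10.4633) theta=-3751/9275 (≈-0.4044)
After 7 (propagate distance d=17 (to screen)): x=1331199/371000 (≈3.5881) theta=-3751/9275 (≈-0.4044)
|theta_initial|=0.3000 |theta_final|=3751/9275 (≈0.4044) -> increased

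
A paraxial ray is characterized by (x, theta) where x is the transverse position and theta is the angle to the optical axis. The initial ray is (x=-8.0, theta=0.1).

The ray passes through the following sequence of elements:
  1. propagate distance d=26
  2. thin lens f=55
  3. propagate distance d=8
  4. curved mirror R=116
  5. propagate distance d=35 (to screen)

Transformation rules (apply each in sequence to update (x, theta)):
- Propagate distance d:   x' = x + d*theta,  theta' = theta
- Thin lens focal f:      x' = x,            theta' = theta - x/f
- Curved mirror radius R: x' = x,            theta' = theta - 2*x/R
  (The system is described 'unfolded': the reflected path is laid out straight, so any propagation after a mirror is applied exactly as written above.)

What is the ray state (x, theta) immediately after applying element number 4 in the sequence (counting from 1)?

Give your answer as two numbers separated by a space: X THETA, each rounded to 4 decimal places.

Initial: x=-8.0000 theta=0.1000
After 1 (propagate distance d=26): x=-5.4000 theta=0.1000
After 2 (thin lens f=55): x=-5.4000 theta=109/550 (≈0.1982)
After 3 (propagate distance d=8): x=-1049/275 (≈-3.8145) theta=109/550 (≈0.1982)
After 4 (curved mirror R=116): x=-1049/275 (≈-3.8145) theta=421/1595 (≈0.2639)
Rounded to 4 decimal places: x = -3.8145, theta = 0.2639

Answer: -3.8145 0.2639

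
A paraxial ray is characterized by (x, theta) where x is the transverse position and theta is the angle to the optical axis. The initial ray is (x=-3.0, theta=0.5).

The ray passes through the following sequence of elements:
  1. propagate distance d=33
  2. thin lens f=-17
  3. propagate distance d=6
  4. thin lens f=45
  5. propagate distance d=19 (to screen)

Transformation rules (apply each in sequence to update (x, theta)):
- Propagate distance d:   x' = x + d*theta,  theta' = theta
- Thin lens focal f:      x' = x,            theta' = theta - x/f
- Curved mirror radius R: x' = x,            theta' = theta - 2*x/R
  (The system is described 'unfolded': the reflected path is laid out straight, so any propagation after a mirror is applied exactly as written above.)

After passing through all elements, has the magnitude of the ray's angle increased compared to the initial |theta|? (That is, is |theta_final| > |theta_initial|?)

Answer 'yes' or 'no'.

Initial: x=-3.0000 theta=0.5000
After 1 (propagate distance d=33): x=13.5000 theta=0.5000
After 2 (thin lens f=-17): x=13.5000 theta=22/17 (≈1.2941)
After 3 (propagate distance d=6): x=723/34 (≈21.2647) theta=22/17 (≈1.2941)
After 4 (thin lens f=45): x=723/34 (≈21.2647) theta=419/510 (≈0.8216)
After 5 (propagate distance d=19 (to screen)): x=9403/255 (≈36.8745) theta=419/510 (≈0.8216)
|theta_initial|=0.5000 |theta_final|=419/510 (≈0.8216) -> increased

Answer: yes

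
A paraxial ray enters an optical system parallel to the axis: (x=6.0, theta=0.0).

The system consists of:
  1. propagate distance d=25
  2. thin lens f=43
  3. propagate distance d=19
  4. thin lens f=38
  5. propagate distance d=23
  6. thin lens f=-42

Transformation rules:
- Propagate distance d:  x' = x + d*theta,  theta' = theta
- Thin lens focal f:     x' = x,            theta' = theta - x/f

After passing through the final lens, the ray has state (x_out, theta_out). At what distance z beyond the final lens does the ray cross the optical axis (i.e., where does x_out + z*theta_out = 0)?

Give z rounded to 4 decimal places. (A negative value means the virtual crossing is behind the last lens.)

Initial: x=6.0000 theta=0.0000
After 1 (propagate distance d=25): x=6.0000 theta=0.0000
After 2 (thin lens f=43): x=6.0000 theta=-6/43 (≈-0.1395)
After 3 (propagate distance d=19): x=144/43 (≈3.3488) theta=-6/43 (≈-0.1395)
After 4 (thin lens f=38): x=144/43 (≈3.3488) theta=-186/817 (≈-0.2277)
After 5 (propagate distance d=23): x=-1542/817 (≈-1.8874) theta=-186/817 (≈-0.2277)
After 6 (thin lens f=-42): x=-1542/817 (≈-1.8874) theta=-1559/5719 (≈-0.2726)
z_focus = -x_out/theta_out = -(-1542/817)/(-1559/5719) = -10794/1559 ≈ -6.9237
Rounded to 4 decimal places: z = -6.9237

Answer: -6.9237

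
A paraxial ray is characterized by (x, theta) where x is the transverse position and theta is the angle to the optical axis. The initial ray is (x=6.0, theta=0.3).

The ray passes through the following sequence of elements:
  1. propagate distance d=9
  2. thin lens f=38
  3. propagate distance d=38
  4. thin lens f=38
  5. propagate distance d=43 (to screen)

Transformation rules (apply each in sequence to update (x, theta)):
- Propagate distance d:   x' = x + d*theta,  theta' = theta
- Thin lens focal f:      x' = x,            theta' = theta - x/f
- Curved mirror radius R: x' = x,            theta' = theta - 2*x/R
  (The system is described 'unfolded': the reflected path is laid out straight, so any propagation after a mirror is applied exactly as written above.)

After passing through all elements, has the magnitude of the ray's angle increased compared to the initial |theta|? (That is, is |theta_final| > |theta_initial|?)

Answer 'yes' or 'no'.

Answer: no

Derivation:
Initial: x=6.0000 theta=0.3000
After 1 (propagate distance d=9): x=8.7000 theta=0.3000
After 2 (thin lens f=38): x=8.7000 theta=27/380 (≈0.0711)
After 3 (propagate distance d=38): x=11.4000 theta=27/380 (≈0.0711)
After 4 (thin lens f=38): x=11.4000 theta=-87/380 (≈-0.2289)
After 5 (propagate distance d=43 (to screen)): x=591/380 (≈1.5553) theta=-87/380 (≈-0.2289)
|theta_initial|=0.3000 |theta_final|=87/380 (≈0.2289) -> not increased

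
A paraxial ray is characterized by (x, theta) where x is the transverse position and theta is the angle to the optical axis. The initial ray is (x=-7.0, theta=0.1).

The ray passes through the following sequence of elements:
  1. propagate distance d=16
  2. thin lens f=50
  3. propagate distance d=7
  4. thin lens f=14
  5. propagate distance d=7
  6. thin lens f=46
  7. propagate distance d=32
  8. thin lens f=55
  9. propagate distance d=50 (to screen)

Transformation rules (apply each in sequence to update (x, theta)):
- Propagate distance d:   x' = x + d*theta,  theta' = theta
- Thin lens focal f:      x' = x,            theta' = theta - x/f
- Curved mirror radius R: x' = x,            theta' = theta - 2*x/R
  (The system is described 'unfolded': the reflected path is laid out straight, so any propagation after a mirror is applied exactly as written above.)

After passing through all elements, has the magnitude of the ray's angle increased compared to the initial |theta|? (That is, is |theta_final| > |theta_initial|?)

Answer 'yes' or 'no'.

Answer: yes

Derivation:
Initial: x=-7.0000 theta=0.1000
After 1 (propagate distance d=16): x=-5.4000 theta=0.1000
After 2 (thin lens f=50): x=-5.4000 theta=0.2080
After 3 (propagate distance d=7): x=-3.9440 theta=0.2080
After 4 (thin lens f=14): x=-3.9440 theta=857/1750 (≈0.4897)
After 5 (propagate distance d=7): x=-0.5160 theta=857/1750 (≈0.4897)
After 6 (thin lens f=46): x=-0.5160 theta=1613/3220 (≈0.5009)
After 7 (propagate distance d=32): x=624431/40250 (≈15.5138) theta=1613/3220 (≈0.5009)
After 8 (thin lens f=55): x=624431/40250 (≈15.5138) theta=42131/192500 (≈0.2189)
After 9 (propagate distance d=50 (to screen)): x=5856903/221375 (≈26.4569) theta=42131/192500 (≈0.2189)
|theta_initial|=0.1000 |theta_final|=42131/192500 (≈0.2189) -> increased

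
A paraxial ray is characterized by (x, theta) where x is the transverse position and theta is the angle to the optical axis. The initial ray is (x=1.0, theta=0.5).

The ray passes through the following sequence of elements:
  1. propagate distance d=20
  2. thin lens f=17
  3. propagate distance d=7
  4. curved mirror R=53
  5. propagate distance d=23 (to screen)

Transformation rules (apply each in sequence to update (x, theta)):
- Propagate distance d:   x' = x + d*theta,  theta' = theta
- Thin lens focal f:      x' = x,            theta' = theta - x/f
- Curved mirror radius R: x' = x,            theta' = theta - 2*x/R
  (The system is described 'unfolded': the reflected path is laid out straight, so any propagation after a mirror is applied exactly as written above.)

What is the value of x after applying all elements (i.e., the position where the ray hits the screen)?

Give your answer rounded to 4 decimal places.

Initial: x=1.0000 theta=0.5000
After 1 (propagate distance d=20): x=11.0000 theta=0.5000
After 2 (thin lens f=17): x=11.0000 theta=-5/34 (≈-0.1471)
After 3 (propagate distance d=7): x=339/34 (≈9.9706) theta=-5/34 (≈-0.1471)
After 4 (curved mirror R=53): x=339/34 (≈9.9706) theta=-943/1802 (≈-0.5233)
After 5 (propagate distance d=23 (to screen)): x=-1861/901 (≈-2.0655) theta=-943/1802 (≈-0.5233)
Rounded to 4 decimal places: x = -2.0655

Answer: -2.0655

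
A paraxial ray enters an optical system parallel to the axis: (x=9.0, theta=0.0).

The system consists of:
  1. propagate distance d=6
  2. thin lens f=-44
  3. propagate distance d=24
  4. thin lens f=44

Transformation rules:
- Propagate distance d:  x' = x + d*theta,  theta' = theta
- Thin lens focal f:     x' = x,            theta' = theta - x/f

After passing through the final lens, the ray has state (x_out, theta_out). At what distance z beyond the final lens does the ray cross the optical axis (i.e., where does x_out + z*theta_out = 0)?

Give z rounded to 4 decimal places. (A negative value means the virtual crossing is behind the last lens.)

Answer: 124.6667

Derivation:
Initial: x=9.0000 theta=0.0000
After 1 (propagate distance d=6): x=9.0000 theta=0.0000
After 2 (thin lens f=-44): x=9.0000 theta=9/44 (≈0.2045)
After 3 (propagate distance d=24): x=153/11 (≈13.9091) theta=9/44 (≈0.2045)
After 4 (thin lens f=44): x=153/11 (≈13.9091) theta=-27/242 (≈-0.1116)
z_focus = -x_out/theta_out = -(153/11)/(-27/242) = 374/3 ≈ 124.6667
Rounded to 4 decimal places: z = 124.6667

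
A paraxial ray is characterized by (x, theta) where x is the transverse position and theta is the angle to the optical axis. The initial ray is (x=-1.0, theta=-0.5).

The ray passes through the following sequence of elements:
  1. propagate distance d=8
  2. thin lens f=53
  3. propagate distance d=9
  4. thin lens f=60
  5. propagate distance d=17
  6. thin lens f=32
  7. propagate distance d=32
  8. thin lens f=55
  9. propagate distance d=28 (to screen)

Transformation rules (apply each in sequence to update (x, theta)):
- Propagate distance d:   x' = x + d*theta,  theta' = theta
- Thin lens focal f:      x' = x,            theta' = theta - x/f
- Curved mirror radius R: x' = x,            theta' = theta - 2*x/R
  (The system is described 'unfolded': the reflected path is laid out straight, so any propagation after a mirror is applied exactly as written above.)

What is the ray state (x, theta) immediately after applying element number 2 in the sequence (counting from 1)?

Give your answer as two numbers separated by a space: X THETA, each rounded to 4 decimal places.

Initial: x=-1.0000 theta=-0.5000
After 1 (propagate distance d=8): x=-5.0000 theta=-0.5000
After 2 (thin lens f=53): x=-5.0000 theta=-43/106 (≈-0.4057)
Rounded to 4 decimal places: x = -5.0000, theta = -0.4057

Answer: -5.0000 -0.4057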